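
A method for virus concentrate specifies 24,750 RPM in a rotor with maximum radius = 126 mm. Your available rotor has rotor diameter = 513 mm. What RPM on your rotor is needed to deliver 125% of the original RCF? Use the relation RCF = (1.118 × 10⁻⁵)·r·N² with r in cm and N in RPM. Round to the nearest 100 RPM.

Original rotor: r = 126 mm = 12.6 cm
RCF = 1.118 × 10⁻⁵ × r × N²
RCF_original = 1.118 × 10⁻⁵ × 12.6 × (24750)² = 1.118 × 10⁻⁵ × 12.6 × 612,562,500 ≈ 86,290.5 × g
Target RCF = 1.25 × 86,290.5 ≈ 107,863.1 × g
Your rotor: r = 513 mm / 2 = 256.5 mm = 25.65 cm
107,863.1 = 1.118 × 10⁻⁵ × 25.65 × N²
N² = 107,863.1 / (28.6767 × 10⁻⁵) = 376,134,981
N ≈ √376,134,981 ≈ 19,394.2

≈ 19400 RPM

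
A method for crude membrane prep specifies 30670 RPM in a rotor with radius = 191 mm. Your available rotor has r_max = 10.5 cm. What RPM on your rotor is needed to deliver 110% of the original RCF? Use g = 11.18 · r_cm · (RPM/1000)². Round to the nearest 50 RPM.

Original rotor: r = 191 mm = 19.1 cm
RCF_original = 11.18 × 19.1 × (30.67)² = 11.18 × 19.1 × 940.6489 ≈ 200,864.3 × g
Target RCF = 1.1 × 200,864.3 ≈ 220,950.7 × g
220,950.7 = 11.18 × 10.5 × (N/1000)²
(N/1000)² = 220,950.7 / 117.39 = 1882.194
N = 1000 × √1882.194 ≈ 43,384.3

≈ 43400 RPM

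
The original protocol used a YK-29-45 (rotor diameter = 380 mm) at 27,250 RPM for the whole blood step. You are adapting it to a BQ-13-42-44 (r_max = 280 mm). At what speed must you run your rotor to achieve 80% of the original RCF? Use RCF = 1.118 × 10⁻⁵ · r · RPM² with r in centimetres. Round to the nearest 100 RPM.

≈ 20100 RPM

Original rotor: r = 380 mm / 2 = 190 mm = 19 cm
RCF_original = 1.118 × 10⁻⁵ × 19 × (27250)² = 1.118 × 10⁻⁵ × 19 × 742,562,500 ≈ 157,735.1 × g
Target RCF = 0.8 × 157,735.1 ≈ 126,188.1 × g
Your rotor: r = 280 mm = 28.0 cm
126,188.1 = 1.118 × 10⁻⁵ × 28 × N²
N² = 126,188.1 / (31.304 × 10⁻⁵) = 403,105,354
N ≈ √403,105,354 ≈ 20,077.5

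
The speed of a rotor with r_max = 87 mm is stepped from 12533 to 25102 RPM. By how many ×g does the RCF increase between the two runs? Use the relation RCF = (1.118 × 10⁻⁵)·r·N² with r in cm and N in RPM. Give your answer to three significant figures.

r = 87 mm = 8.7 cm
RCF₁ = 1.118 × 10⁻⁵ × 8.7 × (12533)² = 1.118 × 10⁻⁵ × 8.7 × 157,076,089 ≈ 15,278.2 × g
RCF₂ = 1.118 × 10⁻⁵ × 8.7 × (25102)² = 1.118 × 10⁻⁵ × 8.7 × 630,110,404 ≈ 61,288.3 × g
Increase = 61,288.3 − 15,278.2 = 46,010.1

≈ 46000 ×g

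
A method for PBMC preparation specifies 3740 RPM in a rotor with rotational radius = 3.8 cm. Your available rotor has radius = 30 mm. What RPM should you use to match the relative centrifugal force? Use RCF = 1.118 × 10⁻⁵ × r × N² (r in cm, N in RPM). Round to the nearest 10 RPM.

RCF = 1.118 × 10⁻⁵ × r × N²
RCF_original = 1.118 × 10⁻⁵ × 3.8 × (3740)² = 1.118 × 10⁻⁵ × 3.8 × 13,987,600 ≈ 594.2 × g
Your rotor: r = 30 mm = 3.0 cm
594.2 = 1.118 × 10⁻⁵ × 3 × N²
N² = 594.2 / (3.354 × 10⁻⁵) = 17,716,160
N ≈ √17,716,160 ≈ 4,209.1

4210 RPM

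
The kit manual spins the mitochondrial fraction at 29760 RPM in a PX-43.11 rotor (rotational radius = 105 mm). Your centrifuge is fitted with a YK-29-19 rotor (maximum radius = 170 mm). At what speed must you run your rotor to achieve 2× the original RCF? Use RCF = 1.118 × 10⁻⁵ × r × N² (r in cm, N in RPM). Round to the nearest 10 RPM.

≈ 33080 RPM

Original rotor: r = 105 mm = 10.5 cm
RCF_original = 1.118 × 10⁻⁵ × 10.5 × (29760)² = 1.118 × 10⁻⁵ × 10.5 × 885,657,600 ≈ 103,967.3 × g
Target RCF = 2 × 103,967.3 ≈ 207,934.6 × g
Your rotor: r = 170 mm = 17.0 cm
207,934.6 = 1.118 × 10⁻⁵ × 17 × N²
N² = 207,934.6 / (19.006 × 10⁻⁵) = 1,094,047,143
N ≈ √1,094,047,143 ≈ 33,076.4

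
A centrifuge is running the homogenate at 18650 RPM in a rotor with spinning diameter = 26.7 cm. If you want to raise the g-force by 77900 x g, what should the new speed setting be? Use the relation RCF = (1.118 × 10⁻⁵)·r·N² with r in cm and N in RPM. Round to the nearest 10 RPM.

r = 26.7 / 2 = 13.35 cm
Current RCF = 1.118 × 10⁻⁵ × 13.35 × (18650)² = 1.118 × 10⁻⁵ × 13.35 × 347,822,500 ≈ 51,913.6 × g
Target RCF = 51,913.6 + 77,900 = 129,813.6 × g
N² = 129,813.6 / (14.9253 × 10⁻⁵) = 869,755,382
N ≈ √869,755,382 ≈ 29,491.6

N₂ ≈ 29490 RPM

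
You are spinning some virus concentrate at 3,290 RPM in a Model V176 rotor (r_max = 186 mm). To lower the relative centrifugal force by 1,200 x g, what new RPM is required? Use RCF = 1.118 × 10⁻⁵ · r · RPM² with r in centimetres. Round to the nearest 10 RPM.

r = 186 mm = 18.6 cm
Current RCF = 1.118 × 10⁻⁵ × 18.6 × (3290)² = 1.118 × 10⁻⁵ × 18.6 × 10,824,100 ≈ 2,250.8 × g
Target RCF = 2,250.8 − 1,200 = 1,050.8 × g
N² = 1,050.8 / (20.7948 × 10⁻⁵) = 5,053,186
N ≈ √5,053,186 ≈ 2,247.9

N₂ ≈ 2250 RPM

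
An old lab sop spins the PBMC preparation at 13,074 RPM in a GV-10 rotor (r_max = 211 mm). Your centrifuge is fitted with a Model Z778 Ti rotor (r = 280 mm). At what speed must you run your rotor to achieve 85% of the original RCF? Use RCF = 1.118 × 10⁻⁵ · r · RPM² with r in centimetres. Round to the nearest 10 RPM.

≈ 10460 RPM

Original rotor: r = 211 mm = 21.1 cm
RCF_original = 1.118 × 10⁻⁵ × 21.1 × (13074)² = 1.118 × 10⁻⁵ × 21.1 × 170,929,476 ≈ 40,321.9 × g
Target RCF = 0.85 × 40,321.9 ≈ 34,273.6 × g
Your rotor: r = 280 mm = 28.0 cm
34,273.6 = 1.118 × 10⁻⁵ × 28 × N²
N² = 34,273.6 / (31.304 × 10⁻⁵) = 109,486,328
N ≈ √109,486,328 ≈ 10,463.6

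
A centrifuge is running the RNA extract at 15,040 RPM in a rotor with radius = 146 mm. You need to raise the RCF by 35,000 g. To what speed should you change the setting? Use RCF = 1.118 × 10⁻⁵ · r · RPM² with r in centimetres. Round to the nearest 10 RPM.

r = 146 mm = 14.6 cm
Current RCF = 1.118 × 10⁻⁵ × 14.6 × (15040)² = 1.118 × 10⁻⁵ × 14.6 × 226,201,600 ≈ 36,922.4 × g
Target RCF = 36,922.4 + 35,000 = 71,922.4 × g
N² = 71,922.4 / (16.3228 × 10⁻⁵) = 440,625,383
N ≈ √440,625,383 ≈ 20,991.1

20990 RPM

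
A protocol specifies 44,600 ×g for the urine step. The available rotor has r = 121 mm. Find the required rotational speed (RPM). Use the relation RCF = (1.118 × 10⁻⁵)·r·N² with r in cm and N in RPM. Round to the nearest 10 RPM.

r = 121 mm = 12.1 cm
44,600 = 1.118 × 10⁻⁵ × 12.1 × N²
N² = 44,600 / (13.5278 × 10⁻⁵) = 329,691,450
N ≈ √329,691,450 ≈ 18,157.4

18160 RPM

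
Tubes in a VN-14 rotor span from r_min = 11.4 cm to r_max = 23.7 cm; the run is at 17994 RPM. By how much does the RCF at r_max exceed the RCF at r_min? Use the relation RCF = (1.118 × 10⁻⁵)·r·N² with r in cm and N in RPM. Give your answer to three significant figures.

≈ 44500 g

ΔRCF = 1.118 × 10⁻⁵ × (r_max − r_min) × N² = 1.118 × 10⁻⁵ × 12.3 × 323,784,036 ≈ 44,524.8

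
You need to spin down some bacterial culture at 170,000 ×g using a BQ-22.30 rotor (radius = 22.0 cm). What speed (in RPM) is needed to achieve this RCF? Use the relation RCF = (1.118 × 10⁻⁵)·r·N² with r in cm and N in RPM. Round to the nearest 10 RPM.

≈ 26290 RPM

RCF = 1.118 × 10⁻⁵ × r × N²
170,000 = 1.118 × 10⁻⁵ × 22 × N²
N² = 170,000 / (24.596 × 10⁻⁵) = 691,169,296
N ≈ √691,169,296 ≈ 26,290.1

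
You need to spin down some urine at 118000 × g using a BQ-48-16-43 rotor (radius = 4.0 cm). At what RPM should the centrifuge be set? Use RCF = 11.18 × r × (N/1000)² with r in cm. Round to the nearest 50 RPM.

118,000 = 11.18 × 4 × (N/1000)²
(N/1000)² = 118,000 / 44.72 = 2638.64
N = 1000 × √2638.64 ≈ 51,367.7

≈ 51350 RPM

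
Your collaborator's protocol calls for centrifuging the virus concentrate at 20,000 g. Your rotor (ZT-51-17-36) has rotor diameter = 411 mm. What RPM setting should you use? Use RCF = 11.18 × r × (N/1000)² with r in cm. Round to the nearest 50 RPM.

9350 RPM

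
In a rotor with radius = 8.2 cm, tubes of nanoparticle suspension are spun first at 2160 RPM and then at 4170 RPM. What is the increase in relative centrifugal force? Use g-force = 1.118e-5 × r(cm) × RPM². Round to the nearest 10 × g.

≈ 1170 x g

RCF₁ = 1.118 × 10⁻⁵ × 8.2 × (2160)² = 1.118 × 10⁻⁵ × 8.2 × 4,665,600 ≈ 427.7 × g
RCF₂ = 1.118 × 10⁻⁵ × 8.2 × (4170)² = 1.118 × 10⁻⁵ × 8.2 × 17,388,900 ≈ 1,594.1 × g
Increase = 1,594.1 − 427.7 = 1,166.4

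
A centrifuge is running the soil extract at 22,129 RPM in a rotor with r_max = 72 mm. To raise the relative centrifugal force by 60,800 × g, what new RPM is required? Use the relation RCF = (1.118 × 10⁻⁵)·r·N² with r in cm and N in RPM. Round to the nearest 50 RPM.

r = 72 mm = 7.2 cm
Current RCF = 1.118 × 10⁻⁵ × 7.2 × (22129)² = 1.118 × 10⁻⁵ × 7.2 × 489,692,641 ≈ 39,418.3 × g
Target RCF = 39,418.3 + 60,800 = 100,218.3 × g
N² = 100,218.3 / (8.0496 × 10⁻⁵) = 1,245,009,690
N ≈ √1,245,009,690 ≈ 35,284.7

≈ 35300 RPM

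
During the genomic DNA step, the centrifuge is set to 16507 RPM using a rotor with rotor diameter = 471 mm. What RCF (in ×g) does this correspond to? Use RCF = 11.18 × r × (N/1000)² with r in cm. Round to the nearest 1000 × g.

RCF ≈ 72000 ×g

r = 471 mm / 2 = 235.5 mm = 23.55 cm
RCF = 11.18 × r × (N/1000)²
RCF = 11.18 × 23.55 × (16.507)² = 11.18 × 23.55 × 272.481049 ≈ 71,741.3 × g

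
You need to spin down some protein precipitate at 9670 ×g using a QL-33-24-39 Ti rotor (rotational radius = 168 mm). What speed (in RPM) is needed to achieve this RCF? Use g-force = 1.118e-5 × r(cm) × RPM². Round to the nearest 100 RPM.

r = 168 mm = 16.8 cm
RCF = 1.118 × 10⁻⁵ × r × N²
9,670 = 1.118 × 10⁻⁵ × 16.8 × N²
N² = 9,670 / (18.7824 × 10⁻⁵) = 51,484,368
N ≈ √51,484,368 ≈ 7,175.3

≈ 7200 RPM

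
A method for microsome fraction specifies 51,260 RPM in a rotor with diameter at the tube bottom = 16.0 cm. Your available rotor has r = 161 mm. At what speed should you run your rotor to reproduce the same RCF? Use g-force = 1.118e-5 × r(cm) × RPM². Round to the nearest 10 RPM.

Original rotor: r = 16.0 / 2 = 8 cm
RCF = 1.118 × 10⁻⁵ × r × N²
RCF_original = 1.118 × 10⁻⁵ × 8 × (51260)² = 1.118 × 10⁻⁵ × 8 × 2,627,587,600 ≈ 235,011.4 × g
Your rotor: r = 161 mm = 16.1 cm
235,011.4 = 1.118 × 10⁻⁵ × 16.1 × N²
N² = 235,011.4 / (17.9998 × 10⁻⁵) = 1,305,633,396
N ≈ √1,305,633,396 ≈ 36,133.5

≈ 36130 RPM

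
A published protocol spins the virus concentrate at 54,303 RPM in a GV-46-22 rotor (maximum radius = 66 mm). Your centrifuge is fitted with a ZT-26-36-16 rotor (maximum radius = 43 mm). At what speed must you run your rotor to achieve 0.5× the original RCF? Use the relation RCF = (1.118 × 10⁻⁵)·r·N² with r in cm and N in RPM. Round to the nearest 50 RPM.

≈ 47550 RPM

Original rotor: r = 66 mm = 6.6 cm
RCF_original = 1.118 × 10⁻⁵ × 6.6 × (54303)² = 1.118 × 10⁻⁵ × 6.6 × 2,948,815,809 ≈ 217,587.2 × g
Target RCF = 0.5 × 217,587.2 ≈ 108,793.6 × g
Your rotor: r = 43 mm = 4.3 cm
108,793.6 = 1.118 × 10⁻⁵ × 4.3 × N²
N² = 108,793.6 / (4.8074 × 10⁻⁵) = 2,263,044,473
N ≈ √2,263,044,473 ≈ 47,571.5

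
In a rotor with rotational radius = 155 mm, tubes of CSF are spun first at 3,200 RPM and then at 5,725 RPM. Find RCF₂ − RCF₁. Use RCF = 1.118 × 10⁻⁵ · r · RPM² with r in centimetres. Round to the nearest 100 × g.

r = 155 mm = 15.5 cm
RCF₁ = 1.118 × 10⁻⁵ × 15.5 × (3200)² = 1.118 × 10⁻⁵ × 15.5 × 10,240,000 ≈ 1,774.5 × g
RCF₂ = 1.118 × 10⁻⁵ × 15.5 × (5725)² = 1.118 × 10⁻⁵ × 15.5 × 32,775,625 ≈ 5,679.7 × g
Increase = 5,679.7 − 1,774.5 = 3,905.2

≈ 3900 ×g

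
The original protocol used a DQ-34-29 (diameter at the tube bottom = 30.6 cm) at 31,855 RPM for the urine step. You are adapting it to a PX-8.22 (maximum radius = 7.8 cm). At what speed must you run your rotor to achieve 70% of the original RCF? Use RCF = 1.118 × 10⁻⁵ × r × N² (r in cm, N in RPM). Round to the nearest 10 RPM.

≈ 37330 RPM

Original rotor: r = 30.6 / 2 = 15.3 cm
RCF = 1.118 × 10⁻⁵ × r × N²
RCF_original = 1.118 × 10⁻⁵ × 15.3 × (31855)² = 1.118 × 10⁻⁵ × 15.3 × 1,014,741,025 ≈ 173,575.5 × g
Target RCF = 0.7 × 173,575.5 ≈ 121,502.8 × g
121,502.8 = 1.118 × 10⁻⁵ × 7.8 × N²
N² = 121,502.8 / (8.7204 × 10⁻⁵) = 1,393,316,820
N ≈ √1,393,316,820 ≈ 37,327.2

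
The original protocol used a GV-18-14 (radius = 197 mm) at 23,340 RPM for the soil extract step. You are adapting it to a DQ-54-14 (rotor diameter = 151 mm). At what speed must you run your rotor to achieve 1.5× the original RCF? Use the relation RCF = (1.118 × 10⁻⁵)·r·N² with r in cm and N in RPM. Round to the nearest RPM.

≈ 46175 RPM

Original rotor: r = 197 mm = 19.7 cm
RCF = 1.118 × 10⁻⁵ × r × N²
RCF_original = 1.118 × 10⁻⁵ × 19.7 × (23340)² = 1.118 × 10⁻⁵ × 19.7 × 544,755,600 ≈ 119,980.2 × g
Target RCF = 1.5 × 119,980.2 ≈ 179,970.3 × g
Your rotor: r = 151 mm / 2 = 75.5 mm = 7.55 cm
179,970.3 = 1.118 × 10⁻⁵ × 7.55 × N²
N² = 179,970.3 / (8.4409 × 10⁻⁵) = 2,132,122,167
N ≈ √2,132,122,167 ≈ 46,174.9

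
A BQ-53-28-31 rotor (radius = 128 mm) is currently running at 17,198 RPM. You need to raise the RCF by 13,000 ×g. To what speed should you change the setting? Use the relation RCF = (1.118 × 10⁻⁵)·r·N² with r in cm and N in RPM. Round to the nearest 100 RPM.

N₂ ≈ 19700 RPM

r = 128 mm = 12.8 cm
Current RCF = 1.118 × 10⁻⁵ × 12.8 × (17198)² = 1.118 × 10⁻⁵ × 12.8 × 295,771,204 ≈ 42,326 × g
Target RCF = 42,326 + 13,000 = 55,326 × g
N² = 55,326 / (14.3104 × 10⁻⁵) = 386,613,931
N ≈ √386,613,931 ≈ 19,662.5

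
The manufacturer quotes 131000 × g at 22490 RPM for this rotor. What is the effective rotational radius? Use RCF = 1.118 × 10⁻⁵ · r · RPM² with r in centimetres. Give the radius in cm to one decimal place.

r ≈ 23.2 cm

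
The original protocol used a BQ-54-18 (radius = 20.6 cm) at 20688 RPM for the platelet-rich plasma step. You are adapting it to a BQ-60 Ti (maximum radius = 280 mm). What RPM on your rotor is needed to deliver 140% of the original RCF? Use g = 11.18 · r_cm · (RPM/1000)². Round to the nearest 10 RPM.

≈ 21000 RPM

RCF_original = 11.18 × 20.6 × (20.688)² = 11.18 × 20.6 × 427.993344 ≈ 98,570.3 × g
Target RCF = 1.4 × 98,570.3 ≈ 137,998.4 × g
Your rotor: r = 280 mm = 28.0 cm
137,998.4 = 11.18 × 28 × (N/1000)²
(N/1000)² = 137,998.4 / 313.04 = 440.8331
N = 1000 × √440.8331 ≈ 20,996.0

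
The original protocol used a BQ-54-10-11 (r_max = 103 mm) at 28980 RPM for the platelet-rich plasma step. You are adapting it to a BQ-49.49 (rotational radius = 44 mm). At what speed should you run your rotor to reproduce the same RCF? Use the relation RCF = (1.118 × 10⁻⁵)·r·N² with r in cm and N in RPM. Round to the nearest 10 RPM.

≈ 44340 RPM

Original rotor: r = 103 mm = 10.3 cm
RCF_original = 1.118 × 10⁻⁵ × 10.3 × (28980)² = 1.118 × 10⁻⁵ × 10.3 × 839,840,400 ≈ 96,711 × g
Your rotor: r = 44 mm = 4.4 cm
96,711 = 1.118 × 10⁻⁵ × 4.4 × N²
N² = 96,711 / (4.9192 × 10⁻⁵) = 1,965,990,405
N ≈ √1,965,990,405 ≈ 44,339.5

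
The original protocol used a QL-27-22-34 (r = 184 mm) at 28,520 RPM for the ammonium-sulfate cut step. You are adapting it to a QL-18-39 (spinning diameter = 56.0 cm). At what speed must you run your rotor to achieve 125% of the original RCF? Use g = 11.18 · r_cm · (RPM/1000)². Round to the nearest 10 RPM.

Original rotor: r = 184 mm = 18.4 cm
RCF_original = 11.18 × 18.4 × (28.52)² = 11.18 × 18.4 × 813.3904 ≈ 167,324.2 × g
Target RCF = 1.25 × 167,324.2 ≈ 209,155.2 × g
Your rotor: r = 56.0 / 2 = 28 cm
209,155.2 = 11.18 × 28 × (N/1000)²
(N/1000)² = 209,155.2 / 313.04 = 668.1421
N = 1000 × √668.1421 ≈ 25,848.4

≈ 25850 RPM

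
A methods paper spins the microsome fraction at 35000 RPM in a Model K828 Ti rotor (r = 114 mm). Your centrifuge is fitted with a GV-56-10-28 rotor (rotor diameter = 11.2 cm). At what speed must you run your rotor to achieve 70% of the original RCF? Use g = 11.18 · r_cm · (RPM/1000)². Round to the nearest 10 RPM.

Original rotor: r = 114 mm = 11.4 cm
RCF = 11.18 × r × (N/1000)²
RCF_original = 11.18 × 11.4 × (35)² = 11.18 × 11.4 × 1,225 ≈ 156,128.7 × g
Target RCF = 0.7 × 156,128.7 ≈ 109,290.1 × g
Your rotor: r = 11.2 / 2 = 5.6 cm
109,290.1 = 11.18 × 5.6 × (N/1000)²
(N/1000)² = 109,290.1 / 62.608 = 1745.625
N = 1000 × √1745.625 ≈ 41,780.7

≈ 41780 RPM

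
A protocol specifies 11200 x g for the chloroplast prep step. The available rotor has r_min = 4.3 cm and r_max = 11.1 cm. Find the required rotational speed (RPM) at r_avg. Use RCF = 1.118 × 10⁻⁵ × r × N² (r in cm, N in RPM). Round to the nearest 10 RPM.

r_avg = (4.3 + 11.1) / 2 = 7.7 cm
11,200 = 1.118 × 10⁻⁵ × 7.7 × N²
N² = 11,200 / (8.6086 × 10⁻⁵) = 130,102,456
N ≈ √130,102,456 ≈ 11,406.2

11410 RPM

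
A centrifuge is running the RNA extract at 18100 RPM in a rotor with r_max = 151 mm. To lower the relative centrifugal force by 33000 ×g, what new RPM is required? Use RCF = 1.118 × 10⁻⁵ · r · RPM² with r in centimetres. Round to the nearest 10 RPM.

N₂ ≈ 11490 RPM

r = 151 mm = 15.1 cm
Current RCF = 1.118 × 10⁻⁵ × 15.1 × (18100)² = 1.118 × 10⁻⁵ × 15.1 × 327,610,000 ≈ 55,306.5 × g
Target RCF = 55,306.5 − 33,000 = 22,306.5 × g
N² = 22,306.5 / (16.8818 × 10⁻⁵) = 132,133,422
N ≈ √132,133,422 ≈ 11,494.9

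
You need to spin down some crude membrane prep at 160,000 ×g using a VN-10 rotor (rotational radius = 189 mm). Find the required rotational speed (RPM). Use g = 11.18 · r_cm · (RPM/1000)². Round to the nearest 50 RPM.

N ≈ 27500 RPM

r = 189 mm = 18.9 cm
RCF = 11.18 × r × (N/1000)²
160,000 = 11.18 × 18.9 × (N/1000)²
(N/1000)² = 160,000 / 211.302 = 757.2101
N = 1000 × √757.2101 ≈ 27,517.5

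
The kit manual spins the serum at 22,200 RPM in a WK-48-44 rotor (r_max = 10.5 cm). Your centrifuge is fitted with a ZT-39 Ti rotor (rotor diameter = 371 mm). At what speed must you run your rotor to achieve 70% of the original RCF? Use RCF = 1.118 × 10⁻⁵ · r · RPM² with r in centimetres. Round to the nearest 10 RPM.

13970 RPM

RCF = 1.118 × 10⁻⁵ × r × N²
RCF_original = 1.118 × 10⁻⁵ × 10.5 × (22200)² = 1.118 × 10⁻⁵ × 10.5 × 492,840,000 ≈ 57,854.5 × g
Target RCF = 0.7 × 57,854.5 ≈ 40,498.1 × g
Your rotor: r = 371 mm / 2 = 185.5 mm = 18.55 cm
40,498.1 = 1.118 × 10⁻⁵ × 18.55 × N²
N² = 40,498.1 / (20.7389 × 10⁻⁵) = 195,276,027
N ≈ √195,276,027 ≈ 13,974.1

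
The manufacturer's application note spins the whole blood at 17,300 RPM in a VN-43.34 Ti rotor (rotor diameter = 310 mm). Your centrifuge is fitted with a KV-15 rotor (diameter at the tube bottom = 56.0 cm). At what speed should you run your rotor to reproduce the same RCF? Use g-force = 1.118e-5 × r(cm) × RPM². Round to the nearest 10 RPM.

Original rotor: r = 310 mm / 2 = 155 mm = 15.5 cm
RCF_original = 1.118 × 10⁻⁵ × 15.5 × (17300)² = 1.118 × 10⁻⁵ × 15.5 × 299,290,000 ≈ 51,864 × g
Your rotor: r = 56.0 / 2 = 28 cm
51,864 = 1.118 × 10⁻⁵ × 28 × N²
N² = 51,864 / (31.304 × 10⁻⁵) = 165,678,508
N ≈ √165,678,508 ≈ 12,871.6

12870 RPM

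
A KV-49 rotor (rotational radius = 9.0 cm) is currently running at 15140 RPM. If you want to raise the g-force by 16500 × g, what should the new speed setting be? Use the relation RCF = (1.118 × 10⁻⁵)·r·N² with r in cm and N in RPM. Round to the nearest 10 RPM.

Current RCF = 1.118 × 10⁻⁵ × 9 × (15140)² = 1.118 × 10⁻⁵ × 9 × 229,219,600 ≈ 23,064.1 × g
Target RCF = 23,064.1 + 16,500 = 39,564.1 × g
N² = 39,564.1 / (10.062 × 10⁻⁵) = 393,203,141
N ≈ √393,203,141 ≈ 19,829.4

N₂ ≈ 19830 RPM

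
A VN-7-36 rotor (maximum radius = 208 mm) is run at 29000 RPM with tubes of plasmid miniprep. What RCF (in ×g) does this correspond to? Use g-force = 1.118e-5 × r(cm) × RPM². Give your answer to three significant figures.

r = 208 mm = 20.8 cm
RCF = 1.118 × 10⁻⁵ × r × N²
RCF = 1.118 × 10⁻⁵ × 20.8 × (29000)² = 1.118 × 10⁻⁵ × 20.8 × 841,000,000 ≈ 195,569.5 × g

RCF ≈ 196000 ×g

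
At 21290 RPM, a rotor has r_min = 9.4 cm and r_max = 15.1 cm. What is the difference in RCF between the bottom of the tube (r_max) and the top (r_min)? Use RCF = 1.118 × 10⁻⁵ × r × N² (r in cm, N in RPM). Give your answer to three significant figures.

ΔRCF ≈ 28900 × g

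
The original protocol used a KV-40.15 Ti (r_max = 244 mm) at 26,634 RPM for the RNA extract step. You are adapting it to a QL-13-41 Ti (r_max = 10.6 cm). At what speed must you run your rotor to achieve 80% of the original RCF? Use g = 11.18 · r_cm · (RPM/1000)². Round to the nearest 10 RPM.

Original rotor: r = 244 mm = 24.4 cm
RCF_original = 11.18 × 24.4 × (26.634)² = 11.18 × 24.4 × 709.369956 ≈ 193,510.4 × g
Target RCF = 0.8 × 193,510.4 ≈ 154,808.3 × g
154,808.3 = 11.18 × 10.6 × (N/1000)²
(N/1000)² = 154,808.3 / 118.508 = 1306.311
N = 1000 × √1306.311 ≈ 36,142.9

≈ 36140 RPM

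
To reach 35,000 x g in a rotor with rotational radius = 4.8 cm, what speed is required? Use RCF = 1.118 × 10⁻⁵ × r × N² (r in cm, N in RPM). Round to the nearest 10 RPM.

RCF = 1.118 × 10⁻⁵ × r × N²
35,000 = 1.118 × 10⁻⁵ × 4.8 × N²
N² = 35,000 / (5.3664 × 10⁻⁵) = 652,206,321
N ≈ √652,206,321 ≈ 25,538.3

N ≈ 25540 RPM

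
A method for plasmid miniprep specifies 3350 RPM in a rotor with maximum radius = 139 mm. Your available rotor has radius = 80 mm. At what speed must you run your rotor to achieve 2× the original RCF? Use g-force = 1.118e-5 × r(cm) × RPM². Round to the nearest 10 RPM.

≈ 6240 RPM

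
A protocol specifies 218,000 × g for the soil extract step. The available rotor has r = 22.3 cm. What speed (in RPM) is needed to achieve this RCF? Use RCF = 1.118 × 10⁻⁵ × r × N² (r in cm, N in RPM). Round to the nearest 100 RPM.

N ≈ 29600 RPM

218,000 = 1.118 × 10⁻⁵ × 22.3 × N²
N² = 218,000 / (24.9314 × 10⁻⁵) = 874,399,352
N ≈ √874,399,352 ≈ 29,570.2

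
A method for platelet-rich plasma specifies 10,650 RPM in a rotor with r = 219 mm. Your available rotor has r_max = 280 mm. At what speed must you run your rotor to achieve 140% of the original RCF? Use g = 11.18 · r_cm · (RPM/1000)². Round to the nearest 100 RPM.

≈ 11100 RPM

Original rotor: r = 219 mm = 21.9 cm
RCF_original = 11.18 × 21.9 × (10.65)² = 11.18 × 21.9 × 113.4225 ≈ 27,770.6 × g
Target RCF = 1.4 × 27,770.6 ≈ 38,878.8 × g
Your rotor: r = 280 mm = 28.0 cm
38,878.8 = 11.18 × 28 × (N/1000)²
(N/1000)² = 38,878.8 / 313.04 = 124.1975
N = 1000 × √124.1975 ≈ 11,144.4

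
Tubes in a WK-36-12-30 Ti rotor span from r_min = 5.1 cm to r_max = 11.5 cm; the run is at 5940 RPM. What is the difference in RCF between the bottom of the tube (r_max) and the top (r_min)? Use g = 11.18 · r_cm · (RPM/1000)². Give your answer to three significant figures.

RCF_max = 11.18 × 11.5 × (5.94)² = 11.18 × 11.5 × 35.2836 ≈ 4,536.4 × g
RCF_min = 11.18 × 5.1 × (5.94)² = 11.18 × 5.1 × 35.2836 ≈ 2,011.8 × g
ΔRCF = 4,536.4 − 2,011.8 = 2,524.6

≈ 2520 ×g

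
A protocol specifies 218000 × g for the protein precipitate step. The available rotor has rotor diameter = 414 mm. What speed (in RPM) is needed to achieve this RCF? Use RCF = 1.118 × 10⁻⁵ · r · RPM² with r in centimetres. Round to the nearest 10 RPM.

r = 414 mm / 2 = 207 mm = 20.7 cm
218,000 = 1.118 × 10⁻⁵ × 20.7 × N²
N² = 218,000 / (23.1426 × 10⁻⁵) = 941,985,775
N ≈ √941,985,775 ≈ 30,691.8

30690 RPM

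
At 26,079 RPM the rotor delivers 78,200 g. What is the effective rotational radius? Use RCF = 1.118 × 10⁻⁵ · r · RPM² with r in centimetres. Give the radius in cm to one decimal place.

r ≈ 10.3 cm

RCF = 1.118 × 10⁻⁵ × r × N²
78200 = 1.118 × 10⁻⁵ × r × (26079)²
r = 78200 / (1.118 × 10⁻⁵ × 680,114,241) = 78200 / 7603.677 ≈ 10.284 cm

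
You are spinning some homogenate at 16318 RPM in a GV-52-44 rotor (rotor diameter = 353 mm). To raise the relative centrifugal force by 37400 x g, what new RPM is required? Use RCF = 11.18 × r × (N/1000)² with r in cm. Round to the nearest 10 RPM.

≈ 21350 RPM

r = 353 mm / 2 = 176.5 mm = 17.65 cm
Current RCF = 11.18 × 17.65 × (16.318)² = 11.18 × 17.65 × 266.277124 ≈ 52,543.7 × g
Target RCF = 52,543.7 + 37,400 = 89,943.7 × g
(N/1000)² = 89,943.7 / 197.327 = 455.8104
N = 1000 × √455.8104 ≈ 21,349.7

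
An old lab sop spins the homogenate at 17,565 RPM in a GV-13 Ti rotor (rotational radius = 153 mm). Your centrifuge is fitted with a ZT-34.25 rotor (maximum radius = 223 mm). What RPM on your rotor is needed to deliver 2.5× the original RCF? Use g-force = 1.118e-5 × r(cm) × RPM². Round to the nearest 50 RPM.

Original rotor: r = 153 mm = 15.3 cm
RCF_original = 1.118 × 10⁻⁵ × 15.3 × (17565)² = 1.118 × 10⁻⁵ × 15.3 × 308,529,225 ≈ 52,775.2 × g
Target RCF = 2.5 × 52,775.2 ≈ 131,938 × g
Your rotor: r = 223 mm = 22.3 cm
131,938 = 1.118 × 10⁻⁵ × 22.3 × N²
N² = 131,938 / (24.9314 × 10⁻⁵) = 529,204,136
N ≈ √529,204,136 ≈ 23,004.4

≈ 23000 RPM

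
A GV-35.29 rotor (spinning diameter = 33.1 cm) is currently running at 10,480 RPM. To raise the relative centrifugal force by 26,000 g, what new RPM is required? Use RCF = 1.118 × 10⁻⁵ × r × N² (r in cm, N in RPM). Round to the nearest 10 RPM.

≈ 15820 RPM

r = 33.1 / 2 = 16.55 cm
Current RCF = 1.118 × 10⁻⁵ × 16.55 × (10480)² = 1.118 × 10⁻⁵ × 16.55 × 109,830,400 ≈ 20,321.8 × g
Target RCF = 20,321.8 + 26,000 = 46,321.8 × g
N² = 46,321.8 / (18.5029 × 10⁻⁵) = 250,348,864
N ≈ √250,348,864 ≈ 15,822.4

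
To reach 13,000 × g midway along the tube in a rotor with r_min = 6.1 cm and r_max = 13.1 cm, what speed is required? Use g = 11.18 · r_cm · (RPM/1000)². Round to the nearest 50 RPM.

11000 RPM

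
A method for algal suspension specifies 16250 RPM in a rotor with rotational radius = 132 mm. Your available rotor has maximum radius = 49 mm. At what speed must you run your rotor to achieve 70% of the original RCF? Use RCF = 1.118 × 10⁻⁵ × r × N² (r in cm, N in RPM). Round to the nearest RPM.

≈ 22315 RPM

Original rotor: r = 132 mm = 13.2 cm
RCF_original = 1.118 × 10⁻⁵ × 13.2 × (16250)² = 1.118 × 10⁻⁵ × 13.2 × 264,062,500 ≈ 38,969.3 × g
Target RCF = 0.7 × 38,969.3 ≈ 27,278.5 × g
Your rotor: r = 49 mm = 4.9 cm
27,278.5 = 1.118 × 10⁻⁵ × 4.9 × N²
N² = 27,278.5 / (5.4782 × 10⁻⁵) = 497,946,406
N ≈ √497,946,406 ≈ 22,314.7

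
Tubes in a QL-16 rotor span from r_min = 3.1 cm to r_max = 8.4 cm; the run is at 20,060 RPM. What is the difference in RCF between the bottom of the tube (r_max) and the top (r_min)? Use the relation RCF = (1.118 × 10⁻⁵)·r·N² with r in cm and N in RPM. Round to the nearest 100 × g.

23800 × g

RCF_max = 1.118 × 10⁻⁵ × 8.4 × (20060)² = 1.118 × 10⁻⁵ × 8.4 × 402,403,600 ≈ 37,790.5 × g
RCF_min = 1.118 × 10⁻⁵ × 3.1 × (20060)² = 1.118 × 10⁻⁵ × 3.1 × 402,403,600 ≈ 13,946.5 × g
ΔRCF = 37,790.5 − 13,946.5 = 23,844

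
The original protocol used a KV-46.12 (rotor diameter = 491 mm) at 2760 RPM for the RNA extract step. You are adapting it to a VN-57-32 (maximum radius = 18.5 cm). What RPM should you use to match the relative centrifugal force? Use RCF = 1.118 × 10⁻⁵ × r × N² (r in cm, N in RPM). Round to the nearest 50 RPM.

Original rotor: r = 491 mm / 2 = 245.5 mm = 24.55 cm
RCF = 1.118 × 10⁻⁵ × r × N²
RCF_original = 1.118 × 10⁻⁵ × 24.55 × (2760)² = 1.118 × 10⁻⁵ × 24.55 × 7,617,600 ≈ 2,090.8 × g
2,090.8 = 1.118 × 10⁻⁵ × 18.5 × N²
N² = 2,090.8 / (20.683 × 10⁻⁵) = 10,108,785
N ≈ √10,108,785 ≈ 3,179.4

≈ 3200 RPM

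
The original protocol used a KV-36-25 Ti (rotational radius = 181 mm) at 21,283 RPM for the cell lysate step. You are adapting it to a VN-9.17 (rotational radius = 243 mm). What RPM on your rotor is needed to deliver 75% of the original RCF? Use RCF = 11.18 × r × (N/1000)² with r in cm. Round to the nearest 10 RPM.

15910 RPM

Original rotor: r = 181 mm = 18.1 cm
RCF_original = 11.18 × 18.1 × (21.283)² = 11.18 × 18.1 × 452.966089 ≈ 91,661.3 × g
Target RCF = 0.75 × 91,661.3 ≈ 68,746 × g
Your rotor: r = 243 mm = 24.3 cm
68,746 = 11.18 × 24.3 × (N/1000)²
(N/1000)² = 68,746 / 271.674 = 253.0459
N = 1000 × √253.0459 ≈ 15,907.4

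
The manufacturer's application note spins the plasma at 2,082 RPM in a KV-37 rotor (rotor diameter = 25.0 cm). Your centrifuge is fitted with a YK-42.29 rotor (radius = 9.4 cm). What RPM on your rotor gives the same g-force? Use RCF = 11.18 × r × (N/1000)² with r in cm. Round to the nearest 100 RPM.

2400 RPM

Original rotor: r = 25.0 / 2 = 12.5 cm
RCF = 11.18 × r × (N/1000)²
RCF_original = 11.18 × 12.5 × (2.082)² = 11.18 × 12.5 × 4.334724 ≈ 605.8 × g
605.8 = 11.18 × 9.4 × (N/1000)²
(N/1000)² = 605.8 / 105.092 = 5.764473
N = 1000 × √5.764473 ≈ 2,400.9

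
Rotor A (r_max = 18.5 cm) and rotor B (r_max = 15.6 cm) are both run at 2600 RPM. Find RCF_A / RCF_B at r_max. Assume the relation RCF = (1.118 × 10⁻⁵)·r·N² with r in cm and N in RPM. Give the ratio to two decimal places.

At fixed N, RCF ∝ r, so RCF_A/RCF_B = r_A/r_B = 18.5 / 15.6 = 1.1859.

1.19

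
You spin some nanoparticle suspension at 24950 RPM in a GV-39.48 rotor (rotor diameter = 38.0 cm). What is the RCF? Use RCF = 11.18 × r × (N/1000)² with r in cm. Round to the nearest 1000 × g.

132000 × g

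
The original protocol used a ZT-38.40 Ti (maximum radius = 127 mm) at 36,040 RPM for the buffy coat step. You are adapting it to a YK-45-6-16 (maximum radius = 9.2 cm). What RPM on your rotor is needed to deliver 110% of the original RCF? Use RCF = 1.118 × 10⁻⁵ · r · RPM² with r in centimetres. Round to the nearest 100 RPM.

Original rotor: r = 127 mm = 12.7 cm
RCF = 1.118 × 10⁻⁵ × r × N²
RCF_original = 1.118 × 10⁻⁵ × 12.7 × (36040)² = 1.118 × 10⁻⁵ × 12.7 × 1,298,881,600 ≈ 184,423 × g
Target RCF = 1.1 × 184,423 ≈ 202,865.3 × g
202,865.3 = 1.118 × 10⁻⁵ × 9.2 × N²
N² = 202,865.3 / (10.2856 × 10⁻⁵) = 1,972,323,442
N ≈ √1,972,323,442 ≈ 44,410.8

44400 RPM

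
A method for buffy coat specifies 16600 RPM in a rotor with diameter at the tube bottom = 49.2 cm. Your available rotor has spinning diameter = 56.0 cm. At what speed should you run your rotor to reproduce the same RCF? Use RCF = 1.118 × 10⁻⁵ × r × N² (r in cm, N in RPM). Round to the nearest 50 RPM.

≈ 15550 RPM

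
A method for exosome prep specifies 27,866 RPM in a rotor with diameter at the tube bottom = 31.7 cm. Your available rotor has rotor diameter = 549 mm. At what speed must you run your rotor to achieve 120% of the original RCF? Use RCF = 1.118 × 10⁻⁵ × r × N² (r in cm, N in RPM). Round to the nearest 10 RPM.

Original rotor: r = 31.7 / 2 = 15.85 cm
RCF = 1.118 × 10⁻⁵ × r × N²
RCF_original = 1.118 × 10⁻⁵ × 15.85 × (27866)² = 1.118 × 10⁻⁵ × 15.85 × 776,513,956 ≈ 137,600.6 × g
Target RCF = 1.2 × 137,600.6 ≈ 165,120.7 × g
Your rotor: r = 549 mm / 2 = 274.5 mm = 27.45 cm
165,120.7 = 1.118 × 10⁻⁵ × 27.45 × N²
N² = 165,120.7 / (30.6891 × 10⁻⁵) = 538,043,475
N ≈ √538,043,475 ≈ 23,195.8

≈ 23200 RPM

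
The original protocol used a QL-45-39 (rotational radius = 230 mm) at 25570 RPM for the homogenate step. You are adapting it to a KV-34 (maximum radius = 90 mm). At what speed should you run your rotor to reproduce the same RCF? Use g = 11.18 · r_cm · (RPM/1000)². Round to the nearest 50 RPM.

Original rotor: r = 230 mm = 23.0 cm
RCF_original = 11.18 × 23 × (25.57)² = 11.18 × 23 × 653.8249 ≈ 168,124.5 × g
Your rotor: r = 90 mm = 9.0 cm
168,124.5 = 11.18 × 9 × (N/1000)²
(N/1000)² = 168,124.5 / 100.62 = 1670.886
N = 1000 × √1670.886 ≈ 40,876.5

≈ 40900 RPM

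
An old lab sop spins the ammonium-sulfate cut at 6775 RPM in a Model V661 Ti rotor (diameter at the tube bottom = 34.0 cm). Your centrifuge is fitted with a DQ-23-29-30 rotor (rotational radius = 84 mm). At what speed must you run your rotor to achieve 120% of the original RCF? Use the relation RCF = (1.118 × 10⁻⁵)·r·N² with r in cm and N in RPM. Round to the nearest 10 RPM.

Original rotor: r = 34.0 / 2 = 17 cm
RCF_original = 1.118 × 10⁻⁵ × 17 × (6775)² = 1.118 × 10⁻⁵ × 17 × 45,900,625 ≈ 8,723.9 × g
Target RCF = 1.2 × 8,723.9 ≈ 10,468.7 × g
Your rotor: r = 84 mm = 8.4 cm
10,468.7 = 1.118 × 10⁻⁵ × 8.4 × N²
N² = 10,468.7 / (9.3912 × 10⁻⁵) = 111,473,507
N ≈ √111,473,507 ≈ 10,558.1

≈ 10560 RPM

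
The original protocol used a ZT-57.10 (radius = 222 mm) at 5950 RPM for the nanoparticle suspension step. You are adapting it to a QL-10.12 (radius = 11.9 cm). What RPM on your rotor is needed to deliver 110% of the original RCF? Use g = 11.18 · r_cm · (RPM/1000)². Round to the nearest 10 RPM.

Original rotor: r = 222 mm = 22.2 cm
RCF = 11.18 × r × (N/1000)²
RCF_original = 11.18 × 22.2 × (5.95)² = 11.18 × 22.2 × 35.4025 ≈ 8,786.8 × g
Target RCF = 1.1 × 8,786.8 ≈ 9,665.5 × g
9,665.5 = 11.18 × 11.9 × (N/1000)²
(N/1000)² = 9,665.5 / 133.042 = 72.64999
N = 1000 × √72.64999 ≈ 8,523.5

8520 RPM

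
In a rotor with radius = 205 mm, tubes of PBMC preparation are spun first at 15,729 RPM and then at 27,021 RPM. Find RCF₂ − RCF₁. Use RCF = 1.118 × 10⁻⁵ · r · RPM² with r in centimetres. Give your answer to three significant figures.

≈ 111000 × g

r = 205 mm = 20.5 cm
RCF₁ = 1.118 × 10⁻⁵ × 20.5 × (15729)² = 1.118 × 10⁻⁵ × 20.5 × 247,401,441 ≈ 56,701.9 × g
RCF₂ = 1.118 × 10⁻⁵ × 20.5 × (27021)² = 1.118 × 10⁻⁵ × 20.5 × 730,134,441 ≈ 167,339.5 × g
Increase = 167,339.5 − 56,701.9 = 110,637.6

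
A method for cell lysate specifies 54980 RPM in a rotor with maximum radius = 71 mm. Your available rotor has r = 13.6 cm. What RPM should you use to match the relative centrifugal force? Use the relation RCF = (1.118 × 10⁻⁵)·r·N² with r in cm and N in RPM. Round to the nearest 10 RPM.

≈ 39730 RPM

Original rotor: r = 71 mm = 7.1 cm
RCF = 1.118 × 10⁻⁵ × r × N²
RCF_original = 1.118 × 10⁻⁵ × 7.1 × (54980)² = 1.118 × 10⁻⁵ × 7.1 × 3,022,800,400 ≈ 239,943.9 × g
239,943.9 = 1.118 × 10⁻⁵ × 13.6 × N²
N² = 239,943.9 / (15.2048 × 10⁻⁵) = 1,578,079,948
N ≈ √1,578,079,948 ≈ 39,725.1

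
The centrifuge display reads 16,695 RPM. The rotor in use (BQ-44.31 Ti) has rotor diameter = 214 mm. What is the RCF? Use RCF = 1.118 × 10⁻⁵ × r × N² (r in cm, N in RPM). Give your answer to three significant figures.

33300 x g

r = 214 mm / 2 = 107 mm = 10.7 cm
RCF = 1.118 × 10⁻⁵ × 10.7 × (16695)² = 1.118 × 10⁻⁵ × 10.7 × 278,723,025 ≈ 33,342.5 × g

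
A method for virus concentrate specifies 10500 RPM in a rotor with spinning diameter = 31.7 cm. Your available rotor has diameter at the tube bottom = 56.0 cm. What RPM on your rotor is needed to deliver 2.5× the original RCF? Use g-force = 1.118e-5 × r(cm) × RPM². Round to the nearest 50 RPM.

12500 RPM

Original rotor: r = 31.7 / 2 = 15.85 cm
RCF_original = 1.118 × 10⁻⁵ × 15.85 × (10500)² = 1.118 × 10⁻⁵ × 15.85 × 110,250,000 ≈ 19,536.6 × g
Target RCF = 2.5 × 19,536.6 ≈ 48,841.5 × g
Your rotor: r = 56.0 / 2 = 28 cm
48,841.5 = 1.118 × 10⁻⁵ × 28 × N²
N² = 48,841.5 / (31.304 × 10⁻⁵) = 156,023,192
N ≈ √156,023,192 ≈ 12,490.9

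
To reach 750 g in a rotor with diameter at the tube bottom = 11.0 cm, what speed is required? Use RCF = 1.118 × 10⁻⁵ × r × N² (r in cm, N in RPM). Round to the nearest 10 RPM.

N ≈ 3490 RPM

r = 11.0 / 2 = 5.5 cm
750 = 1.118 × 10⁻⁵ × 5.5 × N²
N² = 750 / (6.149 × 10⁻⁵) = 12,197,105
N ≈ √12,197,105 ≈ 3,492.4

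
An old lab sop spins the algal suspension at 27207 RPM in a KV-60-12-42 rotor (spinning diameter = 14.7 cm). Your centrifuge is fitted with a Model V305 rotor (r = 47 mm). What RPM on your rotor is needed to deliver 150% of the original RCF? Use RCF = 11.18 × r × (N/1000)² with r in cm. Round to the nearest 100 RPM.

≈ 41700 RPM

Original rotor: r = 14.7 / 2 = 7.35 cm
RCF = 11.18 × r × (N/1000)²
RCF_original = 11.18 × 7.35 × (27.207)² = 11.18 × 7.35 × 740.220849 ≈ 60,826.2 × g
Target RCF = 1.5 × 60,826.2 ≈ 91,239.3 × g
Your rotor: r = 47 mm = 4.7 cm
91,239.3 = 11.18 × 4.7 × (N/1000)²
(N/1000)² = 91,239.3 / 52.546 = 1736.37
N = 1000 × √1736.37 ≈ 41,669.8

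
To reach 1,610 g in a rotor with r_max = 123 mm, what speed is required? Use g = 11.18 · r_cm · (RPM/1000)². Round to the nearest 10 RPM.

r = 123 mm = 12.3 cm
RCF = 11.18 × r × (N/1000)²
1,610 = 11.18 × 12.3 × (N/1000)²
(N/1000)² = 1,610 / 137.514 = 11.7079
N = 1000 × √11.7079 ≈ 3,421.7

≈ 3420 RPM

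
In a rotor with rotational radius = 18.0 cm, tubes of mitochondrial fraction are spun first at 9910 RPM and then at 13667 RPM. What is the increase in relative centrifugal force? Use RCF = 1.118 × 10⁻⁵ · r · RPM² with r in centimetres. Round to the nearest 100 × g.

RCF₁ = 1.118 × 10⁻⁵ × 18 × (9910)² = 1.118 × 10⁻⁵ × 18 × 98,208,100 ≈ 19,763.4 × g
RCF₂ = 1.118 × 10⁻⁵ × 18 × (13667)² = 1.118 × 10⁻⁵ × 18 × 186,786,889 ≈ 37,589 × g
Increase = 37,589 − 19,763.4 = 17,825.6

≈ 17800 x g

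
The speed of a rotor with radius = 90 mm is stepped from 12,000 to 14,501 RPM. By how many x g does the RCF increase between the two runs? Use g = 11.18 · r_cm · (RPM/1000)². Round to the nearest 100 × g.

r = 90 mm = 9.0 cm
RCF₁ = 11.18 × 9 × (12)² = 11.18 × 9 × 144 ≈ 14,489.3 × g
RCF₂ = 11.18 × 9 × (14.501)² = 11.18 × 9 × 210.279001 ≈ 21,158.3 × g
Increase = 21,158.3 − 14,489.3 = 6,669

≈ 6700 x g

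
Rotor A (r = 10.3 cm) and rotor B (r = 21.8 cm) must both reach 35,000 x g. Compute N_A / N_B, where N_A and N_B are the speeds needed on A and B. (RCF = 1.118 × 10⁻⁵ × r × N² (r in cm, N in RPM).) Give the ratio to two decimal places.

1.45

At fixed RCF, N ∝ 1/√r, so N_A/N_B = √(r_B/r_A) = √(21.8/10.3) = √2.116505 = 1.4548.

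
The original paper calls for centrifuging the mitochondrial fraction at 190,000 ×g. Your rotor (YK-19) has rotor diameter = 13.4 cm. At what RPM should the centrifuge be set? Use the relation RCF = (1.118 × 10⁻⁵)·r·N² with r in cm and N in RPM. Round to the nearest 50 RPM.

r = 13.4 / 2 = 6.7 cm
190,000 = 1.118 × 10⁻⁵ × 6.7 × N²
N² = 190,000 / (7.4906 × 10⁻⁵) = 2,536,512,429
N ≈ √2,536,512,429 ≈ 50,363.8

50350 RPM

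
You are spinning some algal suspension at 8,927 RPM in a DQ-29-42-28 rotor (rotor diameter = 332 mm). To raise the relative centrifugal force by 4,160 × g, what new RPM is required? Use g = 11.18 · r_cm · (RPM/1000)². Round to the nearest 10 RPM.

r = 332 mm / 2 = 166 mm = 16.6 cm
Current RCF = 11.18 × 16.6 × (8.927)² = 11.18 × 16.6 × 79.691329 ≈ 14,789.8 × g
Target RCF = 14,789.8 + 4,160 = 18,949.8 × g
(N/1000)² = 18,949.8 / 185.588 = 102.1068
N = 1000 × √102.1068 ≈ 10,104.8

N₂ ≈ 10100 RPM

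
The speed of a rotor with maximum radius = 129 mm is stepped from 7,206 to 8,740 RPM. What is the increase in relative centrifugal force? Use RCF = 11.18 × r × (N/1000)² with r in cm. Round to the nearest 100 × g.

≈ 3500 ×g

r = 129 mm = 12.9 cm
RCF₁ = 11.18 × 12.9 × (7.206)² = 11.18 × 12.9 × 51.926436 ≈ 7,488.9 × g
RCF₂ = 11.18 × 12.9 × (8.74)² = 11.18 × 12.9 × 76.3876 ≈ 11,016.8 × g
Increase = 11,016.8 − 7,488.9 = 3,527.9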